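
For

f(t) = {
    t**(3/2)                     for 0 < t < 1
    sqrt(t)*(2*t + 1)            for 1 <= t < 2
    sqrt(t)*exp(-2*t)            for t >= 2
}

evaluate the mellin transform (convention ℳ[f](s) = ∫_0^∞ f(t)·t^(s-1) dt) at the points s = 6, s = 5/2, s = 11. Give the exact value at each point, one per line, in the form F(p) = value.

F(6) = (sqrt(2)*(2027025*sqrt(pi)*exp(4)*erfc(2) + 164563620)/1597440 + (-458752 + 70254592*sqrt(2))*exp(4)/1597440)*exp(-4)
F(5/2) = 13*exp(-4)/4 + 121/12
F(11) = ((-805306368 + 4020089389056*sqrt(2))*exp(4)/4823449600 + sqrt(2)*(7905853580625*sqrt(pi)*exp(4)*erfc(2) + 760246611976100)/4823449600)*exp(-4)

the shared t-power comes off first: t on [0, 1); 2*t + 1 on [1, 2); exp(-2*t) on [2, ∞)
the 3 pieces separated at 1, 2 each add one integral
∫ t**(3/2)·t^(s-1) over [0, 1)
on [1, 2): add ∫ sqrt(t)*(2*t + 1)·t^(s-1) dt
the [2, ∞) slice contributes ∫ sqrt(t)*exp(-2*t)·t^(s-1) dt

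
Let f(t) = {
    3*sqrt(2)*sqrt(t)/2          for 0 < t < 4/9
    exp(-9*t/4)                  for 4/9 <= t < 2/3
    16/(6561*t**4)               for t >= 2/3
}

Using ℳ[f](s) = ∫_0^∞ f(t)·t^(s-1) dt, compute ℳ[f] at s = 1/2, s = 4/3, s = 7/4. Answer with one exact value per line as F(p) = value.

undo the common scale on t: 3*sqrt(t) on [0, 2/9); exp(-9*t/2) on [2/9, 1/3); 1/(6561*t**4) on [1/3, ∞)
undo the common scale on t: sqrt(3)*sqrt(t) on [0, 2/3); exp(-3*t/2) on [2/3, 1); 1/(81*t**4) on [1, ∞)
invert the common scale on t to get sqrt(t) on [0, 2); exp(-t/2) on [2, 3); t**(-4) on [3, ∞)
f breaks at 4/9, 2/3 into 3 integrals to sum
for t in [0, 4/9): the term is ∫ 3*sqrt(2)*sqrt(t)/2·t^(s-1)
[4/9, 2/3) adds the kernel integral of exp(-9*t/4)
piece [2/3, ∞): integrate 16/(6561*t**4) against the kernel

F(1/2) = -2*sqrt(pi)*erfc(sqrt(6)/2)/3 + 2*sqrt(6)/1701 + 2*sqrt(pi)*erfc(1)/3 + 2*sqrt(2)/3
F(4/3) = 6**(1/3)*(-1584*2**(1/3)*uppergamma(4/3, 3/2) + 11*3**(1/3) + 1584*2**(1/3)*uppergamma(4/3, 1) + 864*2**(5/6))/10692
F(7/4) = -8*sqrt(6)*uppergamma(7/4, 3/2)/81 + 8*2**(3/4)*3**(1/4)/6561 + 8*sqrt(6)*uppergamma(7/4, 1)/81 + 64*sqrt(3)/729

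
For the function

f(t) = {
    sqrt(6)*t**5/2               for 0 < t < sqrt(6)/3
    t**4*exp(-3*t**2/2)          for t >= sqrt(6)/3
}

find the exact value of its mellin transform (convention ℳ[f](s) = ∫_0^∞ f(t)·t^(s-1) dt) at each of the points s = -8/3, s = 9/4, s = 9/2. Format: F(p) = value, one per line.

F(-8/3) = 12**(1/3)*(7*uppergamma(2/3, 1) + 6)/42
F(9/4) = 4*4374**(1/8)*(8 + 29*uppergamma(25/8, 1))/2349
F(9/2) = 8*54**(1/4)*(4 + 19*uppergamma(17/4, 1))/4617

reversing the power substitution: sqrt(6)*t**(5/2)/2 on [0, 2/3); t**2*exp(-3*t/2) on [2/3, ∞)
the shared t-power comes off first: sqrt(6)*sqrt(t)/2 on [0, 2/3); exp(-3*t/2) on [2/3, ∞)
strip the common scale on t: sqrt(t) on [0, 1); exp(-t) on [1, ∞)
cuts at sqrt(6)/3: linearity sums the 2 kernel integrals
∫ sqrt(6)*t**5/2·t^(s-1) over [0, sqrt(6)/3)
piece [sqrt(6)/3, ∞): integrate t**4*exp(-3*t**2/2) against the kernel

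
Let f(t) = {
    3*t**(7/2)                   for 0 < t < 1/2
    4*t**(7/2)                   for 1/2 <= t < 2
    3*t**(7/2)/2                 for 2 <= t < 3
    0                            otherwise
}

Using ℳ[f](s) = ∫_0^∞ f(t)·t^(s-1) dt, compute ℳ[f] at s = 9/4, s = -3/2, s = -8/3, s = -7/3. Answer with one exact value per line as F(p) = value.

slice at 1/2, 2, transform all 3 pieces, and sum them
[0, 1/2) adds the kernel integral of 3*t**(7/2)
[1/2, 2) adds the kernel integral of 4*t**(7/2)
segment 2 to 3 holds 3*t**(7/2)/2; add its integral

F(9/4) = -2**(1/4)/368 + 320*2**(3/4)/23 + 1458*3**(3/4)/23
F(-3/2) = 93/8
F(-8/3) = -3*2**(1/6)/5 + 9*3**(5/6)/5 + 3*2**(5/6)
F(-7/3) = -3*2**(5/6)/14 + 27*3**(1/6)/7 + 30*2**(1/6)/7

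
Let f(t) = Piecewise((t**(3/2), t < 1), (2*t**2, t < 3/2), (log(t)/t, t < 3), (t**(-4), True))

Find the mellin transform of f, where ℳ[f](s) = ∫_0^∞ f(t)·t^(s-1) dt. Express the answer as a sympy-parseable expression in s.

(324*2**s*(s - 4)*(s + 2)*(s**2 - 2*s + 1) - 324*2**s*(s - 4)*(2*s + 3)*(s**2 - 2*s + 1) - 108*3**s*s*(s - 4)*(s + 2)*(2*s + 3)*log(3) + 108*3**s*s*(s - 4)*(s + 2)*(2*s + 3)*log(2) - 108*3**s*(s - 4)*(s + 2)*(2*s + 3)*log(2) + 108*3**s*(s - 4)*(s + 2)*(2*s + 3) + 108*3**s*(s - 4)*(s + 2)*(2*s + 3)*log(3) + 729*3**s*(s - 4)*(2*s + 3)*(s**2 - 2*s + 1) + 54*6**s*s*(s - 4)*(s + 2)*(2*s + 3)*log(3) - 54*6**s*(s - 4)*(s + 2)*(2*s + 3)*log(3) - 54*6**s*(s - 4)*(s + 2)*(2*s + 3) - 2*6**s*(s + 2)*(2*s + 3)*(s**2 - 2*s + 1))/(162*2**s*(s - 4)*(s + 2)*(2*s + 3)*(s**2 - 2*s + 1))
  -3/2 < Re(s) < 4

integrate the 4 segments split at 1, 3/2, 3, then add the results
segment [0, 1) carries t**(3/2); integrate it
on [1, 3/2) integrate f = 2*t**2 against the kernel
for t in [3/2, 3): the term is ∫ log(t)/t·t^(s-1)
[3, ∞) adds the kernel integral of t**(-4)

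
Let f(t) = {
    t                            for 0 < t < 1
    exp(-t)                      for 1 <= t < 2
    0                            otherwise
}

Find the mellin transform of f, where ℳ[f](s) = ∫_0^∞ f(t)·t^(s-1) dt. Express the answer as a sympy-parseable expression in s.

((s + 1)*uppergamma(s, 1) - (s + 1)*uppergamma(s, 2) + 1)/(s + 1)
  Re(s) > -1

slice at 1, transform all 2 pieces, and sum them
over [0, 1), the kernel integral of t enters the sum
piece [1, 2): integrate exp(-t) against the kernel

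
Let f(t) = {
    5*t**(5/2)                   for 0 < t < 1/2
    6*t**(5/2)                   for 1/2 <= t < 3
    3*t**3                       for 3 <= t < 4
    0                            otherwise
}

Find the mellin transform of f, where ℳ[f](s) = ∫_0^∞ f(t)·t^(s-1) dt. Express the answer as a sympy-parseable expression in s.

decompose at 1/2, 3; ℳ[f](s) sums the 3 pieces' integrals
over [0, 1/2), the kernel integral of 5*t**(5/2) enters the sum
the [1/2, 3) slice contributes ∫ 6*t**(5/2)·t^(s-1) dt
for t in [3, 4): the term is ∫ 3*t**3·t^(s-1)

(768*2**(2*s)*(2*s + 5) - 2**(1/2 - s)*(s + 3) - 324*3**s*(2*s + 5) + 432*3**(s + 1/2)*(s + 3))/(4*(s + 3)*(2*s + 5))
  Re(s) > -5/2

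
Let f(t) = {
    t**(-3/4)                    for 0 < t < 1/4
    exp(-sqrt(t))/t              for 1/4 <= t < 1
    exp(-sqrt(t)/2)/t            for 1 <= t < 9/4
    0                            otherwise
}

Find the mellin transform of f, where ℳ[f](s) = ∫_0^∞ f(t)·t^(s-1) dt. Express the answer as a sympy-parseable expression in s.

(16**s*(4*s - 3)*uppergamma(2*s - 2, 1/2) - 16**s*(4*s - 3)*uppergamma(2*s - 2, 3/4) + 4*2**(2*s)*(4*s - 3)*uppergamma(2*s - 2, 1/2) - 4*2**(2*s)*(4*s - 3)*uppergamma(2*s - 2, 1) + 16*sqrt(2))/(2*2**(2*s)*(4*s - 3))
  Re(s) > 3/4

reversing the shared t-power: t**(1/4) on [0, 1/4); exp(-sqrt(t)) on [1/4, 1); exp(-sqrt(t)/2) on [1, 9/4)
invert the power substitution to get sqrt(t) on [0, 1/2); exp(-t) on [1/2, 1); exp(-t/2) on [1, 3/2)
integrate the 3 segments split at 1/4, 1, then add the results
on [0, 1/4): add ∫ t**(-3/4)·t^(s-1) dt
on [1/4, 1) integrate f = exp(-sqrt(t))/t against the kernel
segment [1, 9/4) carries exp(-sqrt(t)/2)/t; integrate it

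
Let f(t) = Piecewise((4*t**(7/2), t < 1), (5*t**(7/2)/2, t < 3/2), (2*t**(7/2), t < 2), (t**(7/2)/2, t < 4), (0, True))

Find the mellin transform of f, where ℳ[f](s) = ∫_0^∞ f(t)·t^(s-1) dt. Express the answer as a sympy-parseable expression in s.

f breaks at 1, 3/2, 2 into 4 integrals to sum
∫ over [0, 1) of 4*t**(7/2)·t^(s-1) joins the sum
∫ over [1, 3/2) of 5*t**(7/2)/2·t^(s-1) joins the sum
∫ 2*t**(7/2)·t^(s-1) over [3/2, 2)
∫ t**(7/2)/2·t^(s-1) over [2, 4)

(3*2**(s + 7/2) + (3/2)**(s + 7/2) + 4**(s + 7/2) + 3)/(2*s + 7)
  Re(s) > -7/2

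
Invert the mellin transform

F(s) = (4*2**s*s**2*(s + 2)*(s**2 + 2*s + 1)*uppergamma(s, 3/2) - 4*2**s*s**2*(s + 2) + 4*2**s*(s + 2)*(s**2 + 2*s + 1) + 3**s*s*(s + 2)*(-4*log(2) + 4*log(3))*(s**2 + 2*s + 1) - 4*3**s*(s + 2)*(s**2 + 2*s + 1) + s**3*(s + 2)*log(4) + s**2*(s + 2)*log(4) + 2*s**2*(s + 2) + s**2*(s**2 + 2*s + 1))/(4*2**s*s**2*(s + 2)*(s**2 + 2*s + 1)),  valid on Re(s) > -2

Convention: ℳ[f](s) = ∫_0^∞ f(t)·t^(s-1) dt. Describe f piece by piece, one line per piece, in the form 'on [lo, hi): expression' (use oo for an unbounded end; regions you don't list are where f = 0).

on [0, 1/2): t**2
on [1/2, 1): t*log(t)
on [1, 3/2): log(t)
on [3/2, oo): exp(-t)

cuts at 1/2, 1, 3/2: linearity sums the 4 kernel integrals
for t in [0, 1/2): the term is ∫ t**2·t^(s-1)
the [1/2, 1) slice contributes ∫ t*log(t)·t^(s-1) dt
segment [1, 3/2) carries log(t); integrate it
on [3/2, ∞): add ∫ exp(-t)·t^(s-1) dt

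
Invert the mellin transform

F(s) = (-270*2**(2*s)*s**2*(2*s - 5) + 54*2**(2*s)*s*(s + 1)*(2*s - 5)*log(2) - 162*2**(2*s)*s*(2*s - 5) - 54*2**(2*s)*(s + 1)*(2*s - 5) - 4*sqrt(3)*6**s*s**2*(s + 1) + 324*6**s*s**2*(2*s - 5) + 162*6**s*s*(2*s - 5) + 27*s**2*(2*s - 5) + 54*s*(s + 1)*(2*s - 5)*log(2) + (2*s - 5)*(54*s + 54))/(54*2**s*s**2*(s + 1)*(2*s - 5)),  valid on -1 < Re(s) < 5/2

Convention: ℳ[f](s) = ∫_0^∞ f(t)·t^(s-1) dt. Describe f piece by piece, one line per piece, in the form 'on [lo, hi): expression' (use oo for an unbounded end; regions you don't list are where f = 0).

treat the 4 regions marked off by 1/2, 2, 3 separately and sum
[0, 1/2) adds the kernel integral of t
on [1/2, 2): add ∫ log(t)·t^(s-1) dt
∫ (t + 3)·t^(s-1) over [2, 3)
over [3, ∞), the kernel integral of t**(-5/2) enters the sum

on [0, 1/2): t
on [1/2, 2): log(t)
on [2, 3): t + 3
on [3, oo): t**(-5/2)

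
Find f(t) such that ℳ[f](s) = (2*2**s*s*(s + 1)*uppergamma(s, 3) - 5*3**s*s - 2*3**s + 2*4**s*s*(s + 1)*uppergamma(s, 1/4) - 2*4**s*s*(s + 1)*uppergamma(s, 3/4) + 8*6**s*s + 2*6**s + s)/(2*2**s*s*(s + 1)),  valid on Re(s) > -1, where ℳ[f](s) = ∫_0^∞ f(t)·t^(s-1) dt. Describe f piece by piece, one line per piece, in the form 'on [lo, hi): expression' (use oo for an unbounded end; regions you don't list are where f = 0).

decompose at 1/2, 3/2, 3; ℳ[f](s) sums the 4 pieces' integrals
∫ over [0, 1/2) of t·t^(s-1) joins the sum
the [1/2, 3/2) slice contributes ∫ exp(-t/2)·t^(s-1) dt
segment 3/2 to 3 holds (t + 1); add its integral
the [3, ∞) slice contributes ∫ exp(-t)·t^(s-1) dt

on [0, 1/2): t
on [1/2, 3/2): exp(-t/2)
on [3/2, 3): t + 1
on [3, oo): exp(-t)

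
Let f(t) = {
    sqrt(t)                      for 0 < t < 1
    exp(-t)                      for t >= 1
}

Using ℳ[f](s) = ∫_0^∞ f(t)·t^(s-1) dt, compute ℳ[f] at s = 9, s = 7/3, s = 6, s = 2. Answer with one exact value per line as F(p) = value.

breakpoints 1: one integral from each of the 2 segments
segment [0, 1) carries sqrt(t); integrate it
[1, ∞) adds the kernel integral of exp(-t)

F(9) = 2/19 + 109601*exp(-1)
F(7/3) = 6/17 + uppergamma(7/3, 1)
F(6) = 2/13 + 326*exp(-1)
F(2) = 2/5 + 2*exp(-1)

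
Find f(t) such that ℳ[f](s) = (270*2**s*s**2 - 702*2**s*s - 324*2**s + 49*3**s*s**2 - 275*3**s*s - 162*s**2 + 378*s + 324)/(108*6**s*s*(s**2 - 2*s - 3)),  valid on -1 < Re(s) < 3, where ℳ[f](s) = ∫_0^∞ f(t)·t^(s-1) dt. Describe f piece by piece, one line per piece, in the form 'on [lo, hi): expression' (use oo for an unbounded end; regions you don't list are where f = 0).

on [0, 1/6): 3*t
on [1/6, 1/3): 6*t + 1
on [1/3, 1/2): 3*t/2
on [1/2, oo): 1/(27*t**3)

undo the common scale on t: t on [0, 1/2); 2*t + 1 on [1/2, 1); t/2 on [1, 3/2); …
summing 4 kernel integrals split by 1/6, 1/3, 1/2 yields ℳ[f](s)
∫ 3*t·t^(s-1) over [0, 1/6)
∫ (6*t + 1)·t^(s-1) over [1/6, 1/3)
[1/3, 1/2) adds the kernel integral of 3*t/2
on [1/2, ∞): add ∫ 1/(27*t**3)·t^(s-1) dt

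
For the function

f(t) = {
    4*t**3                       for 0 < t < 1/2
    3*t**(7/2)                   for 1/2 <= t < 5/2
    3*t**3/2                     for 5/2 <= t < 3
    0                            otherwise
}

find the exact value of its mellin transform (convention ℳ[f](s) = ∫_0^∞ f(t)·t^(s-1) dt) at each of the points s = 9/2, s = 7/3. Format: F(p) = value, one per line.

F(9/2) = -15625*sqrt(10)/256 + sqrt(2)/480 + 36621/64 + 2187*sqrt(3)/5
F(7/3) = -28125*2**(2/3)*5**(1/3)/2048 - 9*2**(1/6)/1120 + 3*2**(2/3)/256 + 2187*3**(1/3)/32 + 5625*2**(1/6)*5**(5/6)/224

slice at 1/2, 5/2, transform all 3 pieces, and sum them
∫ 4*t**3·t^(s-1) over [0, 1/2)
∫ 3*t**(7/2)·t^(s-1) over [1/2, 5/2)
on [5/2, 3) integrate f = 3*t**3/2 against the kernel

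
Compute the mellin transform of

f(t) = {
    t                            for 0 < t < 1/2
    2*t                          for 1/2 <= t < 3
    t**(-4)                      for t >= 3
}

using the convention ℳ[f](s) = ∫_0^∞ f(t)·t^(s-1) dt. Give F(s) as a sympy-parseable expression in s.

the 3 pieces separated at 1/2, 3 each add one integral
on [0, 1/2): add ∫ t·t^(s-1) dt
∫ over [1/2, 3) of 2*t·t^(s-1) joins the sum
on [3, ∞) integrate f = t**(-4) against the kernel

(970*6**s*s - 3890*6**s - 81*s + 324)/(162*2**s*(s**2 - 3*s - 4))
  -1 < Re(s) < 4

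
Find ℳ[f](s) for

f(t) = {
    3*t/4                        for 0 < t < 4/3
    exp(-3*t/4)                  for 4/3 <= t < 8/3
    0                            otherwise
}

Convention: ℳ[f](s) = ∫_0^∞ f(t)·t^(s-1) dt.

invert the common scale on t to get t/2 on [0, 2); exp(-t/2) on [2, 4)
back out the common scale on t: t on [0, 1); exp(-t) on [1, 2)
f breaks at 4/3 into 2 integrals to sum
on [0, 4/3): add ∫ 3*t/4·t^(s-1) dt
piece [4/3, 8/3): integrate exp(-3*t/4) against the kernel

(4/3)**s*((s + 1)*uppergamma(s, 1) - (s + 1)*uppergamma(s, 2) + 1)/(s + 1)
  Re(s) > -1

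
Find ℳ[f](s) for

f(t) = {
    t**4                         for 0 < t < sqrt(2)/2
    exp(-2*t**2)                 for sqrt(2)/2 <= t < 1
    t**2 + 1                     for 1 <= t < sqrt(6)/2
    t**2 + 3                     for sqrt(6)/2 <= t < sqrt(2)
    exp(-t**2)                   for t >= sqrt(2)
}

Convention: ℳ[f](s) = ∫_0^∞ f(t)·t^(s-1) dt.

remove the power substitution first: t**2 on [0, 1/2); exp(-2*t) on [1/2, 1); t + 1 on [1, 3/2); …
summing 5 kernel integrals split by sqrt(2)/2, 1, sqrt(6)/2, sqrt(2) yields ℳ[f](s)
on [0, sqrt(2)/2) integrate f = t**4 against the kernel
piece [sqrt(2)/2, 1): integrate exp(-2*t**2) against the kernel
the [1, sqrt(6)/2) slice contributes ∫ (t**2 + 1)·t^(s-1) dt
for t in [sqrt(6)/2, sqrt(2)): the term is ∫ (t**2 + 3)·t^(s-1)
segment sqrt(2) to ∞ holds exp(-t**2); add its integral

(sqrt(2)/2)**s*(2*2**(s/2)*s*(s + 2)*(s + 4)*uppergamma(s/2, 2) - 8*2**(s/2)*s*(s + 4) - 8*2**(s/2)*(s + 4) + 20*2**s*s*(s + 4) + 24*2**s*(s + 4) - 8*3**(s/2)*s*(s + 4) - 16*3**(s/2)*(s + 4) + 2*s*(s + 2)*(s + 4)*uppergamma(s/2, 1) - 2*s*(s + 2)*(s + 4)*uppergamma(s/2, 2) + s*(s + 2))/(4*s*(s + 2)*(s + 4))
  Re(s) > -4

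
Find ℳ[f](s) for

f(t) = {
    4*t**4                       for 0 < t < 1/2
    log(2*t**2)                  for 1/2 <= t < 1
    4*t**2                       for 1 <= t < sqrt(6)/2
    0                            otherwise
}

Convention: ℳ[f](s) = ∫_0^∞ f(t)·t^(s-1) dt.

invert the power substitution to get 4*t**2 on [0, 1/4); log(2*t) on [1/4, 1); 4*t on [1, 3/2)
reversing the common scale on t: t**2 on [0, 1/2); log(t) on [1/2, 2); 2*t on [2, 3)
breakpoints 1/2, 1: one integral from each of the 3 segments
segment [0, 1/2) carries 4*t**4; integrate it
the [1/2, 1) slice contributes ∫ log(2*t**2)·t^(s-1) dt
piece [1, sqrt(6)/2): integrate 4*t**2 against the kernel

(-16*2**s*s**2*(s + 4) + 4*2**s*s*(s + 2)*(s + 4)*log(2) - 8*2**s*(s + 2)*(s + 4) + 24*6**(s/2)*s**2*(s + 4) + s**2*(s + 2) + 4*s*(s + 2)*(s + 4)*log(2) + 8*(s + 2)*(s + 4))/(4*2**s*s**2*(s + 2)*(s + 4))
  Re(s) > -4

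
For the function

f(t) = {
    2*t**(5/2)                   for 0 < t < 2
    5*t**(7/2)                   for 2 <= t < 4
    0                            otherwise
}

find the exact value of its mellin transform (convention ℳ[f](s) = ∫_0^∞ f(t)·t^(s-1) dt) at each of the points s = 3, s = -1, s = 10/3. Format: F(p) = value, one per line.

F(3) = 81920/13 - 5376*sqrt(2)/143
F(-1) = 64 - 16*sqrt(2)/3
F(10/3) = -51456*2**(5/6)/1435 + 245760*2**(2/3)/41

the 2 pieces separated at 2 each add one integral
piece [0, 2): integrate 2*t**(5/2) against the kernel
on [2, 4): add ∫ 5*t**(7/2)·t^(s-1) dt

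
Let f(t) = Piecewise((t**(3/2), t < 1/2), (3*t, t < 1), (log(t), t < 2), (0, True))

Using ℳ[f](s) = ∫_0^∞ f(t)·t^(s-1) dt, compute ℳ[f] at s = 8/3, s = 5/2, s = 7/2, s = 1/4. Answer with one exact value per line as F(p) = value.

the 3 pieces separated at 1/2, 1 each add one integral
[0, 1/2) adds the kernel integral of t**(3/2)
[1/2, 1) adds the kernel integral of 3*t
on [1, 2) integrate f = log(t) against the kernel

F(8/3) = -9*2**(2/3)/16 - 9*2**(1/3)/176 + 3*2**(5/6)/400 + 675/704 + 3*2**(2/3)*log(2)/2
F(5/2) = sqrt(2)*(-15536 + 11567*sqrt(2) + 35840*log(2))/22400
F(7/2) = sqrt(2)*(-31700 + 17747*sqrt(2) + 107520*log(2))/47040
F(1/4) = -111*2**(1/4)/7 - 3*2**(3/4)/5 + 4*2**(1/4)*log(2) + 92/5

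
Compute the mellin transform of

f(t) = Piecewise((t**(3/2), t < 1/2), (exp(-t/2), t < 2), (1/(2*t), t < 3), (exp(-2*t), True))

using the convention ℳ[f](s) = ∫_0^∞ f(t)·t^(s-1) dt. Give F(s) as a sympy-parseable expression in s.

(12*24**s*(s - 1)*(2*s + 3)*uppergamma(s, 1/4) - 12*24**s*(s - 1)*(2*s + 3)*uppergamma(s, 1) - 3*24**s*(2*s + 3) + 2*36**s*(2*s + 3) + 12*6**s*(s - 1)*(2*s + 3)*uppergamma(s, 6) + 6*sqrt(2)*6**s*(s - 1))/(12*12**s*(s - 1)*(2*s + 3))
  Re(s) > -3/2

summing 4 kernel integrals split by 1/2, 2, 3 yields ℳ[f](s)
piece [0, 1/2): integrate t**(3/2) against the kernel
∫ over [1/2, 2) of exp(-t/2)·t^(s-1) joins the sum
on [2, 3) integrate f = 1/(2*t) against the kernel
segment 3 to ∞ holds exp(-2*t); add its integral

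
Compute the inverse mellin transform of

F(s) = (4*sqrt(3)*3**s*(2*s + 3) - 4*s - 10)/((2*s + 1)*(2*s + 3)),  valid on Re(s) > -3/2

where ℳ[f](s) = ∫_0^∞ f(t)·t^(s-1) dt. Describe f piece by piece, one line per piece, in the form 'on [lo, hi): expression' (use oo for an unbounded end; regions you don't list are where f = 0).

on [0, 1): t**(3/2)
on [1, 3): 2*sqrt(t)

summing 2 kernel integrals split by 1 yields ℳ[f](s)
segment [0, 1) carries t**(3/2); integrate it
between 1 and 3 the integrand is 2*sqrt(t)·t^(s-1)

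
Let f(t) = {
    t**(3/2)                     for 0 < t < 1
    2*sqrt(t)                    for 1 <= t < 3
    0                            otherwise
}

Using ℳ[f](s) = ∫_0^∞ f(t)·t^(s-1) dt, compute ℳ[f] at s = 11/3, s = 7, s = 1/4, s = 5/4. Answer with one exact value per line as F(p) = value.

f breaks at 1 into 2 integrals to sum
between 0 and 1 the integrand is t**(3/2)·t^(s-1)
∫ over [1, 3) of 2*sqrt(t)·t^(s-1) joins the sum

F(11/3) = -222/775 + 972*3**(1/6)/25
F(7) = -38/255 + 2916*sqrt(3)/5
F(1/4) = -44/21 + 8*3**(3/4)/3
F(5/4) = -60/77 + 24*3**(3/4)/7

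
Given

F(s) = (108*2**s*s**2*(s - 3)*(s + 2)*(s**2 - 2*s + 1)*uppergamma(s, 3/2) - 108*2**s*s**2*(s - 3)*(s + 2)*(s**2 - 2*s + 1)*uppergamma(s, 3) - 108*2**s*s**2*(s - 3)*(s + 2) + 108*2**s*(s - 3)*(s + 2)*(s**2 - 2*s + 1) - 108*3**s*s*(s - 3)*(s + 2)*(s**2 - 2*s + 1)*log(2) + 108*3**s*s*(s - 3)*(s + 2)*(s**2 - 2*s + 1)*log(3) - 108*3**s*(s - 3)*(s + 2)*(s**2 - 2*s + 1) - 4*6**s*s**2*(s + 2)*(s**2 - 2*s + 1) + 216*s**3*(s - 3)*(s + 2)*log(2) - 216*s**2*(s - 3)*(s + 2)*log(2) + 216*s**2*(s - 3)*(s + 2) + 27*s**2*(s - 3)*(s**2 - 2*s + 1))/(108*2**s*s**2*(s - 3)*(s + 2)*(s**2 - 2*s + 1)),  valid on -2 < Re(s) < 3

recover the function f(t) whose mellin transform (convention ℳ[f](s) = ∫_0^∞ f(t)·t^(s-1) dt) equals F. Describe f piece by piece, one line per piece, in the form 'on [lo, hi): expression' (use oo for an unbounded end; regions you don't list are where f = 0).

summing 5 kernel integrals split by 1/2, 1, 3/2, 3 yields ℳ[f](s)
for t in [0, 1/2): the term is ∫ t**2·t^(s-1)
segment 1/2 to 1 holds log(t)/t; add its integral
segment [1, 3/2) carries log(t); integrate it
on [3/2, 3) integrate f = exp(-t) against the kernel
∫ over [3, ∞) of t**(-3)·t^(s-1) joins the sum

on [0, 1/2): t**2
on [1/2, 1): log(t)/t
on [1, 3/2): log(t)
on [3/2, 3): exp(-t)
on [3, oo): t**(-3)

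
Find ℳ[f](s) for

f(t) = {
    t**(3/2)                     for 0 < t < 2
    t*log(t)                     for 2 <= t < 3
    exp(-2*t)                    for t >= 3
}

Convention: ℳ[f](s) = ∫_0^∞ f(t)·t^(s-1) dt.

(-12**s*s*(2*s + 3)*log(4) - 12**s*(2*s + 3)*log(4) + 12**s*(4*s + 6) + 12**s*sqrt(2)*(4*s**2 + 8*s + 4) + 3*18**s*s*(2*s + 3)*log(3) + 18**s*(-6*s - 9) + 3*18**s*(2*s + 3)*log(3) + 3**s*(2*s + 3)*(s**2 + 2*s + 1)*uppergamma(s, 6))/(6**s*(2*s + 3)*(s**2 + 2*s + 1))
  Re(s) > -3/2

decompose at 2, 3; ℳ[f](s) sums the 3 pieces' integrals
[0, 2) adds the kernel integral of t**(3/2)
segment [2, 3) carries t*log(t); integrate it
over [3, ∞), the kernel integral of exp(-2*t) enters the sum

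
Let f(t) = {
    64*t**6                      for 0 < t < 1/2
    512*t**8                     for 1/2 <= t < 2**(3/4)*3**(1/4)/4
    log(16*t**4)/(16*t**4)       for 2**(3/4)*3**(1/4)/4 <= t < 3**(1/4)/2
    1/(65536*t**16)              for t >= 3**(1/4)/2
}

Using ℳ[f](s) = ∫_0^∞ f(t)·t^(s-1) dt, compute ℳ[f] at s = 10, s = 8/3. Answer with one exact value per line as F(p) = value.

back out the common scale on t: t**6 on [0, 1); 2*t**8 on [1, 2**(3/4)*3**(1/4)/2); log(t**4)/t**4 on [2**(3/4)*3**(1/4)/2, 3**(1/4)); …
undo the power substitution: t**3 on [0, 1); 2*t**4 on [1, sqrt(6)/2); log(t**2)/t**2 on [sqrt(6)/2, sqrt(3)); …
strip the power substitution: t**(3/2) on [0, 1); 2*t**2 on [1, 3/2); log(t)/t on [3/2, 3); …
cuts at 1/2, 2**(3/4)*3**(1/4)/4, 3**(1/4)/2: linearity sums the 4 kernel integrals
over [0, 1/2), the kernel integral of 64*t**6 enters the sum
[1/2, 2**(3/4)*3**(1/4)/4) adds the kernel integral of 512*t**8
for t in [2**(3/4)*3**(1/4)/4, 3**(1/4)/2): the term is ∫ log(16*t**4)/(16*t**4)·t^(s-1)
the [3**(1/4)/2, ∞) slice contributes ∫ 1/(65536*t**16)·t^(s-1) dt

F(10) = -17*sqrt(3)/55296 - sqrt(6)*log(3)/8192 - 7/147456 + sqrt(6)*log(2)/8192 + 35*sqrt(6)/98304 + sqrt(3)*log(3)/2048
F(8/3) = -809*18**(1/3)/8640 - 18**(1/3)*log(3)/32 - 6**(2/3)*log(2)/32 - 15*2**(1/3)/1664 + 6**(2/3)*log(3)/32 + 123*6**(2/3)/1024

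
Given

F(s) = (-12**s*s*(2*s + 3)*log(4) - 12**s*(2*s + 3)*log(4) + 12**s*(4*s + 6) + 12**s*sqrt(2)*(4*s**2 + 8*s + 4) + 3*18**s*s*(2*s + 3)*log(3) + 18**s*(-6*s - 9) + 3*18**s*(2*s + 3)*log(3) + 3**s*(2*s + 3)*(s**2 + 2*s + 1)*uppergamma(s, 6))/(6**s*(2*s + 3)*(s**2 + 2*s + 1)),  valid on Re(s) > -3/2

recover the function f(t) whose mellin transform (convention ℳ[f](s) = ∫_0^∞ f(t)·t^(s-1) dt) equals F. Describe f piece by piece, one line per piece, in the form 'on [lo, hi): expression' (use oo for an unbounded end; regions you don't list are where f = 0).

on [0, 2): t**(3/2)
on [2, 3): t*log(t)
on [3, oo): exp(-2*t)

summing 3 kernel integrals split by 2, 3 yields ℳ[f](s)
∫ t**(3/2)·t^(s-1) over [0, 2)
[2, 3) adds the kernel integral of t*log(t)
∫ exp(-2*t)·t^(s-1) over [3, ∞)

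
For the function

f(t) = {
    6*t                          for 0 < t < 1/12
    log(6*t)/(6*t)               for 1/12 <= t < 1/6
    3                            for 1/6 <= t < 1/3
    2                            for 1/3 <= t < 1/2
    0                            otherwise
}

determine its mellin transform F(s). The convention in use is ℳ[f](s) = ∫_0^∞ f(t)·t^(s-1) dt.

back out the common scale on t: 2*t on [0, 1/4); log(2*t)/(2*t) on [1/4, 1/2); 3 on [1/2, 1); …
strip the common scale on t: t on [0, 1/2); log(t)/t on [1/2, 1); 3 on [1, 2); …
linearity at 1/12, 1/6, 1/3 turns ℳ[f](s) into 4 summed integrals
the [0, 1/12) slice contributes ∫ 6*t·t^(s-1) dt
piece [1/12, 1/6): integrate log(6*t)/(6*t) against the kernel
segment [1/6, 1/3) carries 3; integrate it
the [1/3, 1/2) slice contributes ∫ 2·t^(s-1) dt

(2*2**(2*s)*(s + 1)*(s**2 - 2*s + 1) - 2*2**s*s*(s + 1) - 6*2**s*(s + 1)*(s**2 - 2*s + 1) + 4*6**s*(s + 1)*(s**2 - 2*s + 1) + 4*s**2*(s + 1)*log(2) - 4*s*(s + 1)*log(2) + 4*s*(s + 1) + s*(s**2 - 2*s + 1))/(2*12**s*s*(s + 1)*(s**2 - 2*s + 1))
  Re(s) > -1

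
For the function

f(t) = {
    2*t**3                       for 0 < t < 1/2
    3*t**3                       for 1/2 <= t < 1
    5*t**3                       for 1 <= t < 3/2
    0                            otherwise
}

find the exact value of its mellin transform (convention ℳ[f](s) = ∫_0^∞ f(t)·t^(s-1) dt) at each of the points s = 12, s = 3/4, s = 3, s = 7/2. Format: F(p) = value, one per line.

along the cuts 1/2, 1, ℳ[f](s) splits into 3 integrals
piece [0, 1/2): integrate 2*t**3 against the kernel
∫ 3*t**3·t^(s-1) over [1/2, 1)
segment 1 to 3/2 holds 5*t**3; add its integral

F(12) = 35839499/245760
F(3/4) = -8/15 - 2**(1/4)/60 + 9*2**(1/4)*3**(3/4)/4
F(3) = 293/32
F(7/2) = -4/13 - sqrt(2)/832 + 3645*sqrt(6)/832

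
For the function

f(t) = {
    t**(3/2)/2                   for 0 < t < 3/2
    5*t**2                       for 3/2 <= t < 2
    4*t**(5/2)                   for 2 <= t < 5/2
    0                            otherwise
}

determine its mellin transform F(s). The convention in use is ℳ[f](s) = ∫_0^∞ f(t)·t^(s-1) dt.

integrate the 3 segments split at 3/2, 2, then add the results
for t in [0, 3/2): the term is ∫ t**(3/2)/2·t^(s-1)
[3/2, 2) adds the kernel integral of 5*t**2
for t in [2, 5/2): the term is ∫ 4*t**(5/2)·t^(s-1)

(5*2**(s + 2)*(2*s + 3)*(2*s + 5) - 8*2**(s + 5/2)*(s + 2)*(2*s + 3) + (3/2)**(s + 3/2)*(s + 2)*(2*s + 5) - 5*(3/2)**(s + 2)*(2*s + 3)*(2*s + 5) + 8*(5/2)**(s + 5/2)*(s + 2)*(2*s + 3))/((s + 2)*(2*s + 3)*(2*s + 5))
  Re(s) > -3/2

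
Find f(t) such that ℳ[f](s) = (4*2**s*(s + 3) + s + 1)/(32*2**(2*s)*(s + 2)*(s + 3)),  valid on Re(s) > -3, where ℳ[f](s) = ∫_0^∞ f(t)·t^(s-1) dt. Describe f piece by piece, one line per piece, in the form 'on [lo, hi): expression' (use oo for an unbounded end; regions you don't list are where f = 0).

invert the shared t-power to get 4*t on [0, 1/4); 1/2 on [1/4, 1/2)
strip the common scale on t: 2*t on [0, 1/2); 1/2 on [1/2, 1)
peel off the common scale on t: t on [0, 1); 1/2 on [1, 2)
along the cuts 1/4, ℳ[f](s) splits into 2 integrals
piece [0, 1/4): integrate 4*t**3 against the kernel
on [1/4, 1/2): add ∫ t**2/2·t^(s-1) dt

on [0, 1/4): 4*t**3
on [1/4, 1/2): t**2/2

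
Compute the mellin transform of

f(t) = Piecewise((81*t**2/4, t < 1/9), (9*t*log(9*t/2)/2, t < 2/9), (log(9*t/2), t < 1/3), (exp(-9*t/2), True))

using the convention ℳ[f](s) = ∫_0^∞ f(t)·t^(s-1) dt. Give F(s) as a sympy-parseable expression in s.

(4*2**s*s**2*(s + 2)*(s**2 + 2*s + 1)*uppergamma(s, 3/2) - 4*2**s*s**2*(s + 2) + 4*2**s*(s + 2)*(s**2 + 2*s + 1) + 3**s*s*(s + 2)*(-4*log(2) + 4*log(3))*(s**2 + 2*s + 1) - 4*3**s*(s + 2)*(s**2 + 2*s + 1) + s**3*(s + 2)*log(4) + s**2*(s + 2)*log(4) + 2*s**2*(s + 2) + s**2*(s**2 + 2*s + 1))/(4*9**s*s**2*(s + 2)*(s**2 + 2*s + 1))
  Re(s) > -2

undo the common scale on t: 9*t**2 on [0, 1/6); 3*t*log(3*t) on [1/6, 1/3); log(3*t) on [1/3, 1/2); …
remove the common scale on t first: t**2 on [0, 1/2); t*log(t) on [1/2, 1); log(t) on [1, 3/2); …
f breaks at 1/9, 2/9, 1/3 into 4 integrals to sum
∫ 81*t**2/4·t^(s-1) over [0, 1/9)
∫ 9*t*log(9*t/2)/2·t^(s-1) over [1/9, 2/9)
∫ log(9*t/2)·t^(s-1) over [2/9, 1/3)
∫ exp(-9*t/2)·t^(s-1) over [1/3, ∞)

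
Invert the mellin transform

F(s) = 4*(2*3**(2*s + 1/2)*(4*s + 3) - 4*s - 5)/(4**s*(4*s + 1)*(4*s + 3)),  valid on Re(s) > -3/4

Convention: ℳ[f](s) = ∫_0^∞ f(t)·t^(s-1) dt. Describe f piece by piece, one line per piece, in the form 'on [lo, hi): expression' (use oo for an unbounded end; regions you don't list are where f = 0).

strip the power substitution: 2*sqrt(2)*t**(3/2) on [0, 1/2); 2*sqrt(2)*sqrt(t) on [1/2, 3/2)
peel off the common scale on t: t**(3/2) on [0, 1); 2*sqrt(t) on [1, 3)
split f at 1/4: ℳ[f](s) collects 2 kernel integrals
over [0, 1/4), the kernel integral of 2*sqrt(2)*t**(3/4) enters the sum
segment [1/4, 9/4) carries 2*sqrt(2)*t**(1/4); integrate it

on [0, 1/4): 2*sqrt(2)*t**(3/4)
on [1/4, 9/4): 2*sqrt(2)*t**(1/4)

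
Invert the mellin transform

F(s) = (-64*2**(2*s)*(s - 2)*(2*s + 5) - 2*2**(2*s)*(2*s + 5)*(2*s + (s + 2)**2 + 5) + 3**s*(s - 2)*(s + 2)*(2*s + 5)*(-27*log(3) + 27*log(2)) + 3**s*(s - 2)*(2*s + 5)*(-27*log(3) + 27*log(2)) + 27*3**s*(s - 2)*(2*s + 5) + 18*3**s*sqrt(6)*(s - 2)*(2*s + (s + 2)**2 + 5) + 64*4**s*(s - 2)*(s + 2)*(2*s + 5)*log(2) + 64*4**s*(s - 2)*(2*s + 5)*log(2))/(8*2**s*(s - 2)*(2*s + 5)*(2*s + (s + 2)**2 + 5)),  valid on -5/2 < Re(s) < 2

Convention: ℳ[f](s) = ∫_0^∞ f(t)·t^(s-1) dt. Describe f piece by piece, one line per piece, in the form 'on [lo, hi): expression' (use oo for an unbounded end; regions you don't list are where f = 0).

remove the shared t-power first: sqrt(t) on [0, 3/2); t*log(t) on [3/2, 2); t**(-4) on [2, ∞)
linearity at 3/2, 2 turns ℳ[f](s) into 3 summed integrals
between 0 and 3/2 the integrand is t**(5/2)·t^(s-1)
the [3/2, 2) slice contributes ∫ t**3*log(t)·t^(s-1) dt
on [2, ∞): add ∫ t**(-2)·t^(s-1) dt

on [0, 3/2): t**(5/2)
on [3/2, 2): t**3*log(t)
on [2, oo): t**(-2)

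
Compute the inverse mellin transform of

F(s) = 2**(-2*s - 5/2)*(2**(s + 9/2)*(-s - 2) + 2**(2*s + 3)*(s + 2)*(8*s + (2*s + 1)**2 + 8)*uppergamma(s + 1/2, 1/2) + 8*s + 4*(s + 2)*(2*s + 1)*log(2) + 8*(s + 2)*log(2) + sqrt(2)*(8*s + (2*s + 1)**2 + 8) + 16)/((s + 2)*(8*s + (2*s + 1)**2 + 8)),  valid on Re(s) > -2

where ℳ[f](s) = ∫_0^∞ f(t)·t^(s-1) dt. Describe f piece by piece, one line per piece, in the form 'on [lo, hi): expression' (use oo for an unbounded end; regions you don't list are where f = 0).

back out the common scale on t: t**2 on [0, 1/2); t**(3/2)*log(t) on [1/2, 1); sqrt(t)*exp(-t/2) on [1, ∞)
invert the shared t-power to get t**(3/2) on [0, 1/2); t*log(t) on [1/2, 1); exp(-t/2) on [1, ∞)
integrate the 3 segments split at 1/4, 1/2, then add the results
∫ 4*t**2·t^(s-1) over [0, 1/4)
on [1/4, 1/2) integrate f = 2*sqrt(2)*t**(3/2)*log(2*t) against the kernel
on [1/2, ∞): add ∫ sqrt(2)*sqrt(t)*exp(-t)·t^(s-1) dt

on [0, 1/4): 4*t**2
on [1/4, 1/2): 2*sqrt(2)*t**(3/2)*log(2*t)
on [1/2, oo): sqrt(2)*sqrt(t)*exp(-t)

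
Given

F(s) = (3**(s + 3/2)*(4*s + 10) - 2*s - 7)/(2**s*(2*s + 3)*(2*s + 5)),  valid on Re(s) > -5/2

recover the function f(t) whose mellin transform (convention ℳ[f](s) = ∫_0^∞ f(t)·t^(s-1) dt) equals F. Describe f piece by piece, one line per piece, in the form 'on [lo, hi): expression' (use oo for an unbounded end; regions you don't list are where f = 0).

the shared t-power comes off first: 2*sqrt(2)*t**(3/2) on [0, 1/2); 2*sqrt(2)*sqrt(t) on [1/2, 3/2)
back out the common scale on t: t**(3/2) on [0, 1); 2*sqrt(t) on [1, 3)
along the cuts 1/2, ℳ[f](s) splits into 2 integrals
on [0, 1/2) integrate f = 2*sqrt(2)*t**(5/2) against the kernel
[1/2, 3/2) adds the kernel integral of 2*sqrt(2)*t**(3/2)

on [0, 1/2): 2*sqrt(2)*t**(5/2)
on [1/2, 3/2): 2*sqrt(2)*t**(3/2)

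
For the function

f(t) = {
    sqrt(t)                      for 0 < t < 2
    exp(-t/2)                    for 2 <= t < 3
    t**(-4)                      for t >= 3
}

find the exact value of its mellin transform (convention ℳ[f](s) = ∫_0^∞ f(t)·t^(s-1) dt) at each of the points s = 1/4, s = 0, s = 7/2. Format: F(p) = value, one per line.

slice at 2, 3, transform all 3 pieces, and sum them
∫ over [0, 2) of sqrt(t)·t^(s-1) joins the sum
between 2 and 3 the integrand is exp(-t/2)·t^(s-1)
over [3, ∞), the kernel integral of t**(-4) enters the sum

F(1/4) = -2**(1/4)*uppergamma(1/4, 3/2) + 4*3**(1/4)/1215 + 2**(1/4)*uppergamma(1/4, 1) + 4*2**(3/4)/3
F(0) = Ei(-3/2) + 1/324 - Ei(-1) + 2*sqrt(2)
F(7/2) = -78*sqrt(3)*exp(-3/2) - 15*sqrt(2)*sqrt(pi)*erfc(sqrt(6)/2) + 2*sqrt(3)/3 + 4 + 15*sqrt(2)*sqrt(pi)*erfc(1) + 58*sqrt(2)*exp(-1)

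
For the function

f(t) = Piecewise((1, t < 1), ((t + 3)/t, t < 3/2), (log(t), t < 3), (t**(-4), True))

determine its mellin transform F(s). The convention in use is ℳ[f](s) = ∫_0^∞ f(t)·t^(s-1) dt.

2**(1 - s)*(-162*2**(s - 1)*(s - 4)*(s - 1)*(2*s + (s - 1)**2 - 1) - 162*2**(s - 1)*(s - 4)*(2*s + (s - 1)**2 - 1) - 81*3**(s - 1)*s*(s - 4)*(s - 1)**2*log(3) + 81*3**(s - 1)*s*(s - 4)*(s - 1)**2*log(2) - 81*3**(s - 1)*s*(s - 4)*(s - 1)*log(3) + 81*3**(s - 1)*s*(s - 4)*(s - 1)*log(2) + 81*3**(s - 1)*s*(s - 4)*(s - 1) + 243*3**(s - 1)*(s - 4)*(s - 1)*(2*s + (s - 1)**2 - 1) + 162*3**(s - 1)*(s - 4)*(2*s + (s - 1)**2 - 1) + 162*6**(s - 1)*s*(s - 4)*(s - 1)**2*log(3) - 162*6**(s - 1)*s*(s - 4)*(s - 1) + 162*6**(s - 1)*s*(s - 4)*(s - 1)*log(3) - 2*6**(s - 1)*s*(s - 1)*(2*s + (s - 1)**2 - 1))/(54*s*(s - 4)*(s - 1)*(2*s + (s - 1)**2 - 1))
  0 < Re(s) < 4

invert the shared t-power to get t on [0, 1); t + 3 on [1, 3/2); t*log(t) on [3/2, 3); …
integrate the 4 segments split at 1, 3/2, 3, then add the results
∫ 1·t^(s-1) over [0, 1)
segment [1, 3/2) carries (t + 3)/t; integrate it
between 3/2 and 3 the integrand is log(t)·t^(s-1)
on [3, ∞) integrate f = t**(-4) against the kernel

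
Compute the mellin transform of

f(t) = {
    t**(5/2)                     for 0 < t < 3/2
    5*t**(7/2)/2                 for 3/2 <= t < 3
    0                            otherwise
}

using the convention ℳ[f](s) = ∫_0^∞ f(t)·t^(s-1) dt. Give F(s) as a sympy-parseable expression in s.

treat the 2 regions marked off by 3/2 separately and sum
∫ t**(5/2)·t^(s-1) over [0, 3/2)
over [3/2, 3), the kernel integral of 5*t**(7/2)/2 enters the sum

(5*3**(s + 7/2)*(2*s + 5) + 2*(3/2)**(s + 5/2)*(2*s + 7) - 5*(3/2)**(s + 7/2)*(2*s + 5))/((2*s + 5)*(2*s + 7))
  Re(s) > -5/2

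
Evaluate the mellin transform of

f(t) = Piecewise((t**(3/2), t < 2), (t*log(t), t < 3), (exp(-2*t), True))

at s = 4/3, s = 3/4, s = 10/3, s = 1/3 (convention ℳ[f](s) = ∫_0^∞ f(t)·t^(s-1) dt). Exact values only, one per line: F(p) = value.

breakpoints 2, 3: one integral from each of the 3 segments
between 0 and 2 the integrand is t**(3/2)·t^(s-1)
∫ over [2, 3) of t*log(t)·t^(s-1) joins the sum
for t in [3, ∞): the term is ∫ exp(-2*t)·t^(s-1)

F(4/3) = -81*3**(1/3)/49 - 12*2**(1/3)*log(2)/7 + 2**(2/3)*uppergamma(4/3, 6)/4 + 36*2**(1/3)/49 + 24*2**(5/6)/17 + 27*3**(1/3)*log(3)/7
F(3/4) = -48*3**(3/4)/49 - 8*2**(3/4)*log(2)/7 + 2**(1/4)*uppergamma(3/4, 6)/2 + 32*2**(3/4)/49 + 16*2**(1/4)/9 + 12*3**(3/4)*log(3)/7
F(10/3) = -729*3**(1/3)/169 - 48*2**(1/3)*log(2)/13 + 2**(2/3)*uppergamma(10/3, 6)/16 + 144*2**(1/3)/169 + 96*2**(5/6)/29 + 243*3**(1/3)*log(3)/13
F(1/3) = -27*3**(1/3)/16 - 3*2**(1/3)*log(2)/2 + 2**(2/3)*uppergamma(1/3, 6)/2 + 9*2**(1/3)/8 + 12*2**(5/6)/11 + 9*3**(1/3)*log(3)/4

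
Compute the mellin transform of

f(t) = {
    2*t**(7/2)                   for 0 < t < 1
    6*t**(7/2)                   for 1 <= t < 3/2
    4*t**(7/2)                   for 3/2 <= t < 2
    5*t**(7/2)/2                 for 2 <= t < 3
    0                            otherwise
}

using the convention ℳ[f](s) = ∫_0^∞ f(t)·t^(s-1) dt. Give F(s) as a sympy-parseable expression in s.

f breaks at 1, 3/2, 2 into 4 integrals to sum
over [0, 1), the kernel integral of 2*t**(7/2) enters the sum
for t in [1, 3/2): the term is ∫ 6*t**(7/2)·t^(s-1)
∫ 4*t**(7/2)·t^(s-1) over [3/2, 2)
∫ 5*t**(7/2)/2·t^(s-1) over [2, 3)

(3*2**(s + 7/2) + 5*3**(s + 7/2) + 4*(3/2)**(s + 7/2) - 8)/(2*s + 7)
  Re(s) > -7/2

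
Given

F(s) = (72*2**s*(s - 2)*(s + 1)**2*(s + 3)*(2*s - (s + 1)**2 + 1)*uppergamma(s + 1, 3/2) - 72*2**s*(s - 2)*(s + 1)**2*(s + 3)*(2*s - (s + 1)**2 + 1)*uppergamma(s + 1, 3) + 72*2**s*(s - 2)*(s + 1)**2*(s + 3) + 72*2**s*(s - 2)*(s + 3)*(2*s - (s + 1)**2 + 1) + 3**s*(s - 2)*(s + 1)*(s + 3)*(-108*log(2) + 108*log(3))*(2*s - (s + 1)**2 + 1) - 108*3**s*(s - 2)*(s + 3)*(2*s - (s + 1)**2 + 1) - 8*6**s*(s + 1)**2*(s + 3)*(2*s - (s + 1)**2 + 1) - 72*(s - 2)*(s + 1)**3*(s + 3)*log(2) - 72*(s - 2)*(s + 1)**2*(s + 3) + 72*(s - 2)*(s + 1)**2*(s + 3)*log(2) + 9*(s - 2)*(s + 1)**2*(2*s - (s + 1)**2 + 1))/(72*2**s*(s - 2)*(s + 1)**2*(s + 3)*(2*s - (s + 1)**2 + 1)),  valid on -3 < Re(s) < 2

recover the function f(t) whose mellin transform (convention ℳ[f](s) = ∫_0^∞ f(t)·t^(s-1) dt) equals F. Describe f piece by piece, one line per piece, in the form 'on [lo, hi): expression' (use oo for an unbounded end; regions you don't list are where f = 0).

on [0, 1/2): t**3
on [1/2, 1): log(t)
on [1, 3/2): t*log(t)
on [3/2, 3): t*exp(-t)
on [3, oo): t**(-2)

undo the shared t-power: t**2 on [0, 1/2); log(t)/t on [1/2, 1); log(t) on [1, 3/2); …
f breaks at 1/2, 1, 3/2, 3 into 5 integrals to sum
piece [0, 1/2): integrate t**3 against the kernel
the [1/2, 1) slice contributes ∫ log(t)·t^(s-1) dt
between 1 and 3/2 the integrand is t*log(t)·t^(s-1)
segment [3/2, 3) carries t*exp(-t); integrate it
∫ t**(-2)·t^(s-1) over [3, ∞)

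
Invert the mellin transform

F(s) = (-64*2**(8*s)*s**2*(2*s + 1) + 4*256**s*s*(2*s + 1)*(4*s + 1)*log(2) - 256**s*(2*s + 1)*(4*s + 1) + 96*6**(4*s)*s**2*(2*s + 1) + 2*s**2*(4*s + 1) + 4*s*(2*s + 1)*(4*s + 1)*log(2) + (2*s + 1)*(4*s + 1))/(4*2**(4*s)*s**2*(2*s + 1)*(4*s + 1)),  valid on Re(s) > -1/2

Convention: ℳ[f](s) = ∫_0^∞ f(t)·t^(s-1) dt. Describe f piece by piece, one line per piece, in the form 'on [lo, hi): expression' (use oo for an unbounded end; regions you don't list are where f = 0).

on [0, 1/16): sqrt(t)
on [1/16, 16): log(t**(1/4))
on [16, 81): 2*t**(1/4)

back out the power substitution: t on [0, 1/4); log(sqrt(t)) on [1/4, 4); 2*sqrt(t) on [4, 9)
strip the power substitution: t**2 on [0, 1/2); log(t) on [1/2, 2); 2*t on [2, 3)
breakpoints 1/16, 16: one integral from each of the 3 segments
∫ over [0, 1/16) of sqrt(t)·t^(s-1) joins the sum
between 1/16 and 16 the integrand is log(t**(1/4))·t^(s-1)
∫ over [16, 81) of 2*t**(1/4)·t^(s-1) joins the sum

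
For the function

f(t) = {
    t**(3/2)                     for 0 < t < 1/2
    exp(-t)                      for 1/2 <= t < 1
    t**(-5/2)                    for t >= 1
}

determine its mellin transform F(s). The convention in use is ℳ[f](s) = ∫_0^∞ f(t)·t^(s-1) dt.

linearity at 1/2, 1 turns ℳ[f](s) into 3 summed integrals
for t in [0, 1/2): the term is ∫ t**(3/2)·t^(s-1)
piece [1/2, 1): integrate exp(-t) against the kernel
between 1 and ∞ the integrand is t**(-5/2)·t^(s-1)

(2*2**s*(2*s - 5)*(2*s + 3)*uppergamma(s, 1/2) - 2*2**s*(2*s - 5)*(2*s + 3)*uppergamma(s, 1) - 4*2**s*(2*s + 3) + sqrt(2)*(2*s - 5))/(2*2**s*(2*s - 5)*(2*s + 3))
  -3/2 < Re(s) < 5/2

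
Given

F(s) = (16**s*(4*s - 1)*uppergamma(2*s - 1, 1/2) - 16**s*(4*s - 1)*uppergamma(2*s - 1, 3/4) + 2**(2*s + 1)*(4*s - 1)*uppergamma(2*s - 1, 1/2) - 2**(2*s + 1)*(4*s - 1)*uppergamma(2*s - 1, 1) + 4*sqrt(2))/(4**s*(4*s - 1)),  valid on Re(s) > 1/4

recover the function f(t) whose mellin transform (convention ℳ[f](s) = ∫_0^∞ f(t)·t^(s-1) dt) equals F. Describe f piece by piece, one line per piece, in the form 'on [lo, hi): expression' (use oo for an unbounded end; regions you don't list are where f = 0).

back out the power substitution: 1/sqrt(t) on [0, 1/2); exp(-t)/t on [1/2, 1); exp(-t/2)/t on [1, 3/2)
reversing the shared t-power: sqrt(t) on [0, 1/2); exp(-t) on [1/2, 1); exp(-t/2) on [1, 3/2)
summing 3 kernel integrals split by 1/4, 1 yields ℳ[f](s)
[0, 1/4) adds the kernel integral of t**(-1/4)
on [1/4, 1): add ∫ exp(-sqrt(t))/sqrt(t)·t^(s-1) dt
between 1 and 9/4 the integrand is exp(-sqrt(t)/2)/sqrt(t)·t^(s-1)

on [0, 1/4): t**(-1/4)
on [1/4, 1): exp(-sqrt(t))/sqrt(t)
on [1, 9/4): exp(-sqrt(t)/2)/sqrt(t)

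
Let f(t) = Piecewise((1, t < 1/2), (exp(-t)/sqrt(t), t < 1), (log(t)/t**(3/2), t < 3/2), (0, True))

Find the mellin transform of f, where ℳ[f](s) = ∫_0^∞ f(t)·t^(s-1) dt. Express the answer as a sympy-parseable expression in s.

2**(1/2 - s)*(9*2**(s + 1/2)*s*(-8*s + (2*s - 1)**2 + 8)*uppergamma(s - 1/2, 1/2) - 9*2**(s + 1/2)*s*(-8*s + (2*s - 1)**2 + 8)*uppergamma(s - 1/2, 1) + 36*2**(s + 1/2)*s + 3**(s + 1/2)*s*(2*s - 1)*(-8*log(2) + 8*log(3)) - 16*3**(s + 1/2)*s + 3**(s + 1/2)*s*(-16*log(3) + 16*log(2)) + 9*sqrt(2)*(-8*s + (2*s - 1)**2 + 8))/(18*s*(-8*s + (2*s - 1)**2 + 8))
  Re(s) > 0

the shared t-power comes off first: t on [0, 1/2); sqrt(t)*exp(-t) on [1/2, 1); log(t)/sqrt(t) on [1, 3/2)
reversing the shared t-power: sqrt(t) on [0, 1/2); exp(-t) on [1/2, 1); log(t)/t on [1, 3/2)
breakpoints 1/2, 1: one integral from each of the 3 segments
between 0 and 1/2 the integrand is 1·t^(s-1)
segment 1/2 to 1 holds exp(-t)/sqrt(t); add its integral
[1, 3/2) adds the kernel integral of log(t)/t**(3/2)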